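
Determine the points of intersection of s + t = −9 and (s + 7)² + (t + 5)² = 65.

Substitute t = −s − 9:
2s² + 22s = 0  ⟹  s² + 11s = 0
s = 0 or s = −11, giving (0, −9) and (−11, 2).

(−11, 2) and (0, −9)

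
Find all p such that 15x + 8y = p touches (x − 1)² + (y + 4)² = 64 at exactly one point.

Tangency holds when the distance from the centre (1, −4) to the line equals the radius 8:
|15·1 + 8·(−4) − p| / √289 = 8
|p − (−17)| = 8·17, so p = 119 or p = −153.

p = −153 or p = 119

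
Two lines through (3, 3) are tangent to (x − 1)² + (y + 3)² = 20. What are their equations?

Write the tangent as mx − y + (3 − m·(3)) = 0 and set its distance from the centre to 2√5:
[m·(−2) − (−6)]² = 20(m² + 1)
2m² + 3m − 2 = 0, so m = 1/2 or m = −2.
With m = 1/2: x − 2y = −3. With m = −2: 2x + y = 9.

x − 2y = −3 and 2x + y = 9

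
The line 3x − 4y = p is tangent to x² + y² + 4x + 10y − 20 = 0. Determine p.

p = −21 or p = 49

Tangency holds when the distance from the centre (−2, −5) to the line equals the radius 7:
|3·(−2) − 4·(−5) − p| / √25 = 7
|p − (14)| = 7·5, so p = 49 or p = −21.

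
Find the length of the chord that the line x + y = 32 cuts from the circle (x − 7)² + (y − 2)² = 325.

Express y = −x + 32 and substitute into the circle:
2x² − 74x + 624 = 0  ⟹  x² − 37x + 312 = 0
x = 24 or x = 13, giving (24, 8) and (13, 19).
|(24, 8) − (13, 19)| = √((11)² + (−11)²) = 11√2.

11√2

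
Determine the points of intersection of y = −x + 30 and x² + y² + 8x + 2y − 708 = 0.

(6, 24) and (21, 9)

Express y = −x + 30 and substitute into the circle:
2x² − 54x + 252 = 0  ⟹  x² − 27x + 126 = 0
x = 21 or x = 6, giving (21, 9) and (6, 24).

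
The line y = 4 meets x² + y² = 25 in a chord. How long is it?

6

The distance from (0, 0) to the line is 4, and r² = 25.
Half the chord is √(r² − d²) = √(9), so the full chord is 6.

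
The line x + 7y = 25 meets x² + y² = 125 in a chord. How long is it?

15√2

The distance from (0, 0) to the line is 25/√50, and r² = 125.
Half the chord is √(r² − d²) = √(225/2), so the full chord is 15√2.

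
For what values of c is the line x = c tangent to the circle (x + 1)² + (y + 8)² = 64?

Tangency holds when the distance from the centre (−1, −8) to the line equals the radius 8:
|1·(−1) + 0·(−8) − c| / √1 = 8
|c − (−1)| = 8, so c = 7 or c = −9.

c = −9 or c = 7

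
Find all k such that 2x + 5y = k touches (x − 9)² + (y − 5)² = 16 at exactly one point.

k = 43 ± 4√29

For a tangent, require d(centre, line) = r = 4.
|2·9 + 5·5 − k| / √29 = 4
|k − (43)| = 4√29.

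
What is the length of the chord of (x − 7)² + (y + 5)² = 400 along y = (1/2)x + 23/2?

Express y = (23 + x)/2 and substitute into the circle:
5x² + 10x − 315 = 0  ⟹  x² + 2x − 63 = 0
x = 7 or x = −9, giving (7, 15) and (−9, 7).
Chord length = distance between (7, 15) and (−9, 7) = √320 = 8√5.

8√5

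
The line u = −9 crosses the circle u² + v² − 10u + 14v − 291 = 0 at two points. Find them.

The line gives u = −9. Substituting into the circle:
v² + 14v − 120 = 0
v = 6 or v = −20, giving (−9, 6) and (−9, −20).

(−9, −20) and (−9, 6)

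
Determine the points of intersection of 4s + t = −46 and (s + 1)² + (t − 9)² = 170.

(−14, 10) and (−12, 2)

Substitute t = −4s − 46:
17s² + 442s + 2856 = 0  ⟹  s² + 26s + 168 = 0
s = −12 or s = −14, giving (−12, 2) and (−14, 10).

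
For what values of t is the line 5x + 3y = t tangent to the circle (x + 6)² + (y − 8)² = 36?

For a tangent, require d(centre, line) = r = 6.
|5·(−6) + 3·8 − t| / √34 = 6
|t − (−6)| = 6√34.

t = −6 ± 6√34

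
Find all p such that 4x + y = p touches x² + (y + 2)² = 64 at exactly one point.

p = −2 ± 8√17

For a tangent, require d(centre, line) = r = 8.
|4·0 + 1·(−2) − p| / √17 = 8
|p − (−2)| = 8√17.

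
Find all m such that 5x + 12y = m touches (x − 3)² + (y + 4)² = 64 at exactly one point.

The line touches the circle iff its distance from (3, −4) is 8:
|5·3 + 12·(−4) − m| / √169 = 8
|m − (−33)| = 8·13, so m = 71 or m = −137.

m = −137 or m = 71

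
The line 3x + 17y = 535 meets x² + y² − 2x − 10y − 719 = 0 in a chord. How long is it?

Centre (1, 5), r² = 745. Perpendicular distance d from centre to line = |−447| / √298 = 447/√298.
Chord = 2√(r² − d²) = 2·√(149/2) = √298.

√298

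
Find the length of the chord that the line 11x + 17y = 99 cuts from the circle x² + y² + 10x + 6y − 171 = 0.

√410

From the line, y = (99 − 11x)/17. Substituting:
410x² − 410x − 29520 = 0  ⟹  x² − x − 72 = 0
x = 9 or x = −8, giving (9, 0) and (−8, 11).
Chord length = distance between (9, 0) and (−8, 11) = √410 = √410.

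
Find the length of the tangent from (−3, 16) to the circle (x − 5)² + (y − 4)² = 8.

10√2

Centre (5, 4), r² = 8. |PO|² = (−8)² + (12)² = 208.
The tangent meets the radius at right angles, so tangent² = |PO|² − r² = 208 − 8 = 200.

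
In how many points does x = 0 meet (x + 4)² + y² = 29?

2

Substituting the line into the circle gives y² − 13 = 0.
Discriminant = (0)² − 4·1·(−13) = 52 > 0.
Two real roots: the line is a secant.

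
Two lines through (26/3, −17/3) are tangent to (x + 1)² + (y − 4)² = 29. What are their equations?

Write the tangent as mx − y + (−17/3 − m·(26/3)) = 0 and set its distance from the centre to √29:
[m·(−29/3) − (29/3)]² = 29(m² + 1)
10m² + 29m + 10 = 0, so m = −5/2 or m = −2/5.
With m = −5/2: 5x + 2y = 32. With m = −2/5: 2x + 5y = −11.

5x + 2y = 32 and 2x + 5y = −11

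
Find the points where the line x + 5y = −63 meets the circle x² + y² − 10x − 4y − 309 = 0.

Express y = (−63 − x)/5 and substitute into the circle:
26x² − 104x − 2496 = 0  ⟹  x² − 4x − 96 = 0
x = 12 or x = −8, giving (12, −15) and (−8, −11).

(−8, −11) and (12, −15)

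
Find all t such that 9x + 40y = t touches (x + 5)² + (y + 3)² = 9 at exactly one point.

t = −288 or t = −42

For a tangent, require d(centre, line) = r = 3.
|9·(−5) + 40·(−3) − t| / √1681 = 3
|t − (−165)| = 3·41, so t = −42 or t = −288.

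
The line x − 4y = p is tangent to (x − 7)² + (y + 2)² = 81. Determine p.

p = 15 ± 9√17

The line touches the circle iff its distance from (7, −2) is 9:
|1·7 − 4·(−2) − p| / √17 = 9
|p − (15)| = 9√17.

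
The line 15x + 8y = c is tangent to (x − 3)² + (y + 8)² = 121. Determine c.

c = −206 or c = 168

Tangency holds when the distance from the centre (3, −8) to the line equals the radius 11:
|15·3 + 8·(−8) − c| / √289 = 11
|c − (−19)| = 11·17, so c = 168 or c = −206.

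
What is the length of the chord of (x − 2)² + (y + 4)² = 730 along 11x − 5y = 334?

2√146

The distance from (2, −4) to the line is 292/√146, and r² = 730.
Chord = 2√(r² − d²) = 2·√(146) = 2√146.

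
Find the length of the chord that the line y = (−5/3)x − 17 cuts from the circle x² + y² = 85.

Substitute y = (−51 − 5x)/3:
34x² + 510x + 1836 = 0  ⟹  x² + 15x + 54 = 0
x = −6 or x = −9, giving (−6, −7) and (−9, −2).
Chord length = distance between (−6, −7) and (−9, −2) = √34 = √34.

√34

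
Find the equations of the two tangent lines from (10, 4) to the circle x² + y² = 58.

Let a tangent through (10, 4) have slope m. Its distance from (0, 0) must equal √58:
(−10m − (−4))² = 58(m² + 1)
21m² − 40m − 21 = 0, so m = 7/3 or m = −3/7.
Through (10, 4) these give 7x − 3y = 58 and 3x + 7y = 58.

7x − 3y = 58 and 3x + 7y = 58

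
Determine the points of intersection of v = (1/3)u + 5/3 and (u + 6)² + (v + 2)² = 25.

(−11, −2) and (−2, 1)

Express v = (5 + u)/3 and substitute into the circle:
10u² + 130u + 220 = 0  ⟹  u² + 13u + 22 = 0
u = −2 or u = −11, giving (−2, 1) and (−11, −2).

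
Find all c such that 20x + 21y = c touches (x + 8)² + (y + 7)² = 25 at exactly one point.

For a tangent, require d(centre, line) = r = 5.
|20·(−8) + 21·(−7) − c| / √841 = 5
|c − (−307)| = 5·29, so c = −162 or c = −452.

c = −452 or c = −162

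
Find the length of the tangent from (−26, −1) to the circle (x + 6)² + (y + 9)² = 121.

7√7

The centre is (−6, −9) and r = 11. The square of the distance from P to the centre is 400 + 64 = 464.
The tangent meets the radius at right angles, so tangent² = |PO|² − r² = 464 − 121 = 343.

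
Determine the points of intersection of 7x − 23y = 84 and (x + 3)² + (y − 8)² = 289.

Express y = (−84 + 7x)/23 and substitute into the circle:
578x² − 578x − 76296 = 0  ⟹  x² − x − 132 = 0
x = 12 or x = −11, giving (12, 0) and (−11, −7).

(−11, −7) and (12, 0)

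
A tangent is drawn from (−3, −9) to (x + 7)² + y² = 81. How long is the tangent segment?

The centre is (−7, 0) and r = 9. The square of the distance from P to the centre is 16 + 81 = 97.
Power of the point: PT² = |PO|² − r² = 16, so PT = 4.

4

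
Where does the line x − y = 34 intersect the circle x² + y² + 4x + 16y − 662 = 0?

(−1, −35) and (25, −9)

Express y = x − 34 and substitute into the circle:
2x² − 48x − 50 = 0  ⟹  x² − 24x − 25 = 0
x = 25 or x = −1, giving (25, −9) and (−1, −35).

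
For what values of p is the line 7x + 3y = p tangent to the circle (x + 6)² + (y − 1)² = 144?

For a tangent, require d(centre, line) = r = 12.
|7·(−6) + 3·1 − p| / √58 = 12
|p − (−39)| = 12√58.

p = −39 ± 12√58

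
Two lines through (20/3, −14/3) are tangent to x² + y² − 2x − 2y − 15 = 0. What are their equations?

Write the tangent as mx − y + (−14/3 − m·(20/3)) = 0 and set its distance from the centre to √17:
[m·(−17/3) − (17/3)]² = 17(m² + 1)
4m² + 17m + 4 = 0, so m = −4 or m = −1/4.
With m = −4: 4x + y = 22. With m = −1/4: x + 4y = −12.

4x + y = 22 and x + 4y = −12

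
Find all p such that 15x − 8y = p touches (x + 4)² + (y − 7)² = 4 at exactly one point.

For a tangent, require d(centre, line) = r = 2.
|15·(−4) − 8·7 − p| / √289 = 2
|p − (−116)| = 2·17, so p = −82 or p = −150.

p = −150 or p = −82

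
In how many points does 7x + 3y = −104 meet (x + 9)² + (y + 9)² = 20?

d² = (7·(−9) + 3·(−9) − (−104))²/58 = 98/29; r² = 20.
Since d² < r², the line cuts the circle twice.

2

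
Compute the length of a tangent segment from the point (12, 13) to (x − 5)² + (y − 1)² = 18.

5√7

With centre O = (5, 1), |OP|² = 193 and r² = 18.
Power of the point: PT² = |PO|² − r² = 175, so PT = 5√7.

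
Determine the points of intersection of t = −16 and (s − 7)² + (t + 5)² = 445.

Substitute t = −16:
s² − 14s − 275 = 0
s = 25 or s = −11, giving (25, −16) and (−11, −16).

(−11, −16) and (25, −16)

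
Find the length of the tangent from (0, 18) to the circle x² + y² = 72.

6√7

With centre O = (0, 0), |OP|² = 324 and r² = 72.
By the tangent–radius right angle, tangent length = √(|PO|² − r²) = √252 = 6√7.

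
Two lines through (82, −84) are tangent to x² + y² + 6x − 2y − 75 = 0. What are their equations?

7x + 6y = 70 and 6x + 7y = −96

Let a tangent through (82, −84) have slope m. Its distance from (−3, 1) must equal √85:
(−85m − (85))² = 85(m² + 1)
42m² + 85m + 42 = 0, so m = −7/6 or m = −6/7.
With m = −7/6: 7x + 6y = 70. With m = −6/7: 6x + 7y = −96.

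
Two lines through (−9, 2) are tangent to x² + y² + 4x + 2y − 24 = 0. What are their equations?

Let a tangent through (−9, 2) have slope m. Its distance from (−2, −1) must equal √29:
(7m − (−3))² = 29(m² + 1)
10m² + 21m − 10 = 0, so m = −5/2 or m = 2/5.
With m = −5/2: 5x + 2y = −41. With m = 2/5: 2x − 5y = −28.

5x + 2y = −41 and 2x − 5y = −28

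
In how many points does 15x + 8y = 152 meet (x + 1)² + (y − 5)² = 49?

d² = (15·(−1) + 8·5 − (152))²/289 = 16129/289; r² = 49.
Since d² > r², the line lies outside the circle.

0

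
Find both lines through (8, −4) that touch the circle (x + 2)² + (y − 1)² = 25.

A line y − (−4) = m(x − (8)) is tangent when its distance from (−2, 1) is 5:
(−10m − (5))² = 25(m² + 1)
3m² + 4m = 0, so m = 0 or m = −4/3.
With m = 0: y = −4. With m = −4/3: 4x + 3y = 20.

y = −4 and 4x + 3y = 20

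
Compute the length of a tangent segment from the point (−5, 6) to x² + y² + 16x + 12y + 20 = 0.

√73

With centre O = (−8, −6), |OP|² = 153 and r² = 80.
By the tangent–radius right angle, tangent length = √(|PO|² − r²) = √73.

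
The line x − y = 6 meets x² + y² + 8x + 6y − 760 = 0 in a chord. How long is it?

Centre (−4, −3), r² = 785. Perpendicular distance d from centre to line = |−7| / √2 = 7/√2.
Half the chord is √(r² − d²) = √(1521/2), so the full chord is 39√2.

39√2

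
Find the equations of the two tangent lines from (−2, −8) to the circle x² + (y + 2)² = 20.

2x + y = −12 and x − 2y = 14

A line y − (−8) = m(x − (−2)) is tangent when its distance from (0, −2) is 2√5:
(2m − (6))² = 20(m² + 1)
2m² + 3m − 2 = 0, so m = −2 or m = 1/2.
Through (−2, −8) these give 2x + y = −12 and x − 2y = 14.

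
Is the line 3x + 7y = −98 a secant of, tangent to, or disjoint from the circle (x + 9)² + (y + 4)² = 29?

disjoint

d² = (3·(−9) + 7·(−4) − (−98))²/58 = 1849/58; r² = 29.
Since d² > r², the line lies outside the circle.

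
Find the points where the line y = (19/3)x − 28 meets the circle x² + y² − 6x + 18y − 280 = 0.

Substitute y = (−84 + 19x)/3:
370x² − 2220x = 0  ⟹  x² − 6x = 0
x = 6 or x = 0, giving (6, 10) and (0, −28).

(0, −28) and (6, 10)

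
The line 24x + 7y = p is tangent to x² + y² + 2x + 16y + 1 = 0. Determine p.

The line touches the circle iff its distance from (−1, −8) is 8:
|24·(−1) + 7·(−8) − p| / √625 = 8
|p − (−80)| = 8·25, so p = 120 or p = −280.

p = −280 or p = 120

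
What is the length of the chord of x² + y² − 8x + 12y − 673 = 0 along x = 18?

The line gives x = 18. Substituting into the circle:
y² + 12y − 493 = 0
y = 17 or y = −29, giving (18, 17) and (18, −29).
|(18, 17) − (18, −29)| = √((0)² + (46)²) = 46.

46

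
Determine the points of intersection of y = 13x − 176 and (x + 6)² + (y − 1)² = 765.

From the line, y = 13x − 176. Substituting:
170x² − 4590x + 30600 = 0  ⟹  x² − 27x + 180 = 0
x = 15 or x = 12, giving (15, 19) and (12, −20).

(12, −20) and (15, 19)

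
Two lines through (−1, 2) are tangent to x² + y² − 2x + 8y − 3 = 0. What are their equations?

2x − y = −4 and x + 2y = 3

A line y − (2) = m(x − (−1)) is tangent when its distance from (1, −4) is 2√5:
(2m − (−6))² = 20(m² + 1)
2m² − 3m − 2 = 0, so m = 2 or m = −1/2.
Through (−1, 2) these give 2x − y = −4 and x + 2y = 3.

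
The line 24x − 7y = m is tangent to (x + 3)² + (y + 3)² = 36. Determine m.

m = −201 or m = 99

The line touches the circle iff its distance from (−3, −3) is 6:
|24·(−3) − 7·(−3) − m| / √625 = 6
|m − (−51)| = 6·25, so m = 99 or m = −201.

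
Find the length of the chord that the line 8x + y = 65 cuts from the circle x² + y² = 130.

2√65

Centre (0, 0), r² = 130. Perpendicular distance d from centre to line = |−65| / √65 = 65/√65.
Half the chord is √(r² − d²) = √(65), so the full chord is 2√65.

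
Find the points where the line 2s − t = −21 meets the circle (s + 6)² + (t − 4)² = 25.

(−10, 1) and (−6, 9)

Express t = 2s + 21 and substitute into the circle:
5s² + 80s + 300 = 0  ⟹  s² + 16s + 60 = 0
s = −6 or s = −10, giving (−6, 9) and (−10, 1).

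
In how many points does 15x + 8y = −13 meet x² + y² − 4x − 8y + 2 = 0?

0

d² = (15·2 + 8·4 − (−13))²/289 = 5625/289; r² = 18.
Since d² > r², the line lies outside the circle.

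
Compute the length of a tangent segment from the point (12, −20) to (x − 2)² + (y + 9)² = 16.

With centre O = (2, −9), |OP|² = 221 and r² = 16.
Power of the point: PT² = |PO|² − r² = 205, so PT = √205.

√205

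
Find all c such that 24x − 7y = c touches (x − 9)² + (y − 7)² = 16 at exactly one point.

The line touches the circle iff its distance from (9, 7) is 4:
|24·9 − 7·7 − c| / √625 = 4
|c − (167)| = 4·25, so c = 267 or c = 67.

c = 67 or c = 267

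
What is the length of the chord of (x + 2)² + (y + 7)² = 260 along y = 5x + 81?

2√26

The distance from (−2, −7) to the line is 78/√26, and r² = 260.
Chord = 2√(r² − d²) = 2·√(26) = 2√26.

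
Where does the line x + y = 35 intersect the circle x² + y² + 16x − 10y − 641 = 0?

Substitute y = −x + 35:
2x² − 44x + 234 = 0  ⟹  x² − 22x + 117 = 0
x = 13 or x = 9, giving (13, 22) and (9, 26).

(9, 26) and (13, 22)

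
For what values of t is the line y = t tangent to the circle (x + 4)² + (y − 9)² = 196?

The line touches the circle iff its distance from (−4, 9) is 14:
|0·(−4) + 1·9 − t| / √1 = 14
|t − (9)| = 14, so t = 23 or t = −5.

t = −5 or t = 23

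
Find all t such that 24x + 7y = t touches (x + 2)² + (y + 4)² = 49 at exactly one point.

t = −251 or t = 99

Tangency holds when the distance from the centre (−2, −4) to the line equals the radius 7:
|24·(−2) + 7·(−4) − t| / √625 = 7
|t − (−76)| = 7·25, so t = 99 or t = −251.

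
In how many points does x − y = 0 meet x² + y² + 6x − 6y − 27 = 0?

2

Substituting the line into the circle gives 2x² − 27 = 0.
Δ = 0 − (−216) = 216.
Two real roots: the line is a secant.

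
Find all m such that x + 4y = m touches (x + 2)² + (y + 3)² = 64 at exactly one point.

Tangency holds when the distance from the centre (−2, −3) to the line equals the radius 8:
|1·(−2) + 4·(−3) − m| / √17 = 8
|m − (−14)| = 8√17.

m = −14 ± 8√17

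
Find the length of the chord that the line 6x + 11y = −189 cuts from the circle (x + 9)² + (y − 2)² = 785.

4√157

Express y = (−189 − 6x)/11 and substitute into the circle:
157x² + 4710x − 40663 = 0  ⟹  x² + 30x − 259 = 0
x = 7 or x = −37, giving (7, −21) and (−37, 3).
|(7, −21) − (−37, 3)| = √((44)² + (−24)²) = 4√157.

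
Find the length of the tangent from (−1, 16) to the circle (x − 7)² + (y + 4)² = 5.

3√51

With centre O = (7, −4), |OP|² = 464 and r² = 5.
By the tangent–radius right angle, tangent length = √(|PO|² − r²) = √459 = 3√51.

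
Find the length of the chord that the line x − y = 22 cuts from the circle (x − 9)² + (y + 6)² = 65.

9√2

Centre (9, −6), r² = 65. Perpendicular distance d from centre to line = |−7| / √2 = 7/√2.
Chord = 2√(r² − d²) = 2·√(81/2) = 9√2.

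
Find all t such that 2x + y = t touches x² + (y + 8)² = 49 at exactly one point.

t = −8 ± 7√5

For a tangent, require d(centre, line) = r = 7.
|2·0 + 1·(−8) − t| / √5 = 7
|t − (−8)| = 7√5.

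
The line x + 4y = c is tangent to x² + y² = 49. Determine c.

c = ±7√17

The line touches the circle iff its distance from (0, 0) is 7:
|1·0 + 4·0 − c| / √17 = 7
|c| = 7√17.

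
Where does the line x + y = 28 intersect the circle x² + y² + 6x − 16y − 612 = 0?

Substitute y = −x + 28:
2x² − 34x − 276 = 0  ⟹  x² − 17x − 138 = 0
x = 23 or x = −6, giving (23, 5) and (−6, 34).

(−6, 34) and (23, 5)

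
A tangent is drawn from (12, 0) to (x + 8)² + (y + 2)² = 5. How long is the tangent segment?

Centre (−8, −2), r² = 5. |PO|² = (20)² + (2)² = 404.
The tangent meets the radius at right angles, so tangent² = |PO|² − r² = 404 − 5 = 399.

√399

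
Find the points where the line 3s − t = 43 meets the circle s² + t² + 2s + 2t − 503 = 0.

From the line, t = 3s − 43. Substituting:
10s² − 250s + 1260 = 0  ⟹  s² − 25s + 126 = 0
s = 18 or s = 7, giving (18, 11) and (7, −22).

(7, −22) and (18, 11)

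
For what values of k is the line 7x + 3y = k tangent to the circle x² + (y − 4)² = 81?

k = 12 ± 9√58

For a tangent, require d(centre, line) = r = 9.
|7·0 + 3·4 − k| / √58 = 9
|k − (12)| = 9√58.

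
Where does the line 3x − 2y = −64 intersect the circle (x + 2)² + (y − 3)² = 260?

From the line, y = (64 + 3x)/2. Substituting:
13x² + 364x + 2340 = 0  ⟹  x² + 28x + 180 = 0
x = −10 or x = −18, giving (−10, 17) and (−18, 5).

(−18, 5) and (−10, 17)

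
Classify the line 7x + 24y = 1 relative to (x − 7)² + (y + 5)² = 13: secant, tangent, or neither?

secant

d² = (7·7 + 24·(−5) − (1))²/625 = 5184/625; r² = 13.
Since d² < r², the line cuts the circle twice.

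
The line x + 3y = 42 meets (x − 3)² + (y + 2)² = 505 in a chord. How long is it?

Substitute y = (42 − x)/3:
10x² − 150x − 2160 = 0  ⟹  x² − 15x − 216 = 0
x = 24 or x = −9, giving (24, 6) and (−9, 17).
Chord length = distance between (24, 6) and (−9, 17) = √1210 = 11√10.

11√10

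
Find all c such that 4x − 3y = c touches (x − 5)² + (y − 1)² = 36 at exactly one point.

c = −13 or c = 47

Tangency holds when the distance from the centre (5, 1) to the line equals the radius 6:
|4·5 − 3·1 − c| / √25 = 6
|c − (17)| = 6·5, so c = 47 or c = −13.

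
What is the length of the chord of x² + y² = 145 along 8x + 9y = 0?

Substitute y = (−8x)/9:
145x² − 11745 = 0  ⟹  x² − 81 = 0
x = 9 or x = −9, giving (9, −8) and (−9, 8).
Chord length = distance between (9, −8) and (−9, 8) = √580 = 2√145.

2√145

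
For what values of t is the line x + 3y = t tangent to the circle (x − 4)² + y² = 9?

t = 4 ± 3√10

Tangency holds when the distance from the centre (4, 0) to the line equals the radius 3:
|1·4 + 3·0 − t| / √10 = 3
|t − (4)| = 3√10.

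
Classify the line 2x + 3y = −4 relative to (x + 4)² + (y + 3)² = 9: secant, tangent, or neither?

Substituting the line into the circle gives 13x² + 52x + 88 = 0.
Discriminant = (52)² − 4·13·(88) = −1872 < 0.
No real roots: the line does not meet the circle.

neither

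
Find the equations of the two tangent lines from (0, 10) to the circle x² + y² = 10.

3x + y = 10 and 3x − y = −10

A line y − (10) = m(x − (0)) is tangent when its distance from (0, 0) is √10:
[m·(0) − (−10)]² = 10(m² + 1)
m² − 9 = 0, so m = −3 or m = 3.
With m = −3: 3x + y = 10. With m = 3: 3x − y = −10.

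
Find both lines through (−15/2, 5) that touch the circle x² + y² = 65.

4x − 7y = −65 and 8x − y = −65

Write the tangent as mx − y + (5 − m·(−15/2)) = 0 and set its distance from the centre to √65:
(15/2m − (−5))² = 65(m² + 1)
7m² − 60m + 32 = 0, so m = 4/7 or m = 8.
With m = 4/7: 4x − 7y = −65. With m = 8: 8x − y = −65.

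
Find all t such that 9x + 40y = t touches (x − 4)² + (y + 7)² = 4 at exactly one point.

t = −326 or t = −162

The line touches the circle iff its distance from (4, −7) is 2:
|9·4 + 40·(−7) − t| / √1681 = 2
|t − (−244)| = 2·41, so t = −162 or t = −326.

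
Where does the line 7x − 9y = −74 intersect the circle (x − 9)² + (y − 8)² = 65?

(1, 9) and (10, 16)

Substitute y = (74 + 7x)/9:
130x² − 1430x + 1300 = 0  ⟹  x² − 11x + 10 = 0
x = 10 or x = 1, giving (10, 16) and (1, 9).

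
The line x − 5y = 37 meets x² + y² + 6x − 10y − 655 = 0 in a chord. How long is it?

From the line, y = (−37 + x)/5. Substituting:
26x² + 26x − 13156 = 0  ⟹  x² + x − 506 = 0
x = 22 or x = −23, giving (22, −3) and (−23, −12).
Chord length = distance between (22, −3) and (−23, −12) = √2106 = 9√26.

9√26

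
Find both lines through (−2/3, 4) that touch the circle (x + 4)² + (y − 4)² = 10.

Write the tangent as mx − y + (4 − m·(−2/3)) = 0 and set its distance from the centre to √10:
[m·(−10/3) − (0)]² = 10(m² + 1)
m² − 9 = 0, so m = −3 or m = 3.
With m = −3: 3x + y = 2. With m = 3: 3x − y = −6.

3x + y = 2 and 3x − y = −6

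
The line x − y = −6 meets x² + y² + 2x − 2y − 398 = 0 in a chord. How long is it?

Substitute y = x + 6:
2x² + 12x − 374 = 0  ⟹  x² + 6x − 187 = 0
x = 11 or x = −17, giving (11, 17) and (−17, −11).
Chord length = distance between (11, 17) and (−17, −11) = √1568 = 28√2.

28√2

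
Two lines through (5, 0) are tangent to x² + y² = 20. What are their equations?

A line y − (0) = m(x − (5)) is tangent when its distance from (0, 0) is 2√5:
[m·(−5) − (0)]² = 20(m² + 1)
m² − 4 = 0, so m = 2 or m = −2.
Through (5, 0) these give 2x − y = 10 and 2x + y = 10.

2x − y = 10 and 2x + y = 10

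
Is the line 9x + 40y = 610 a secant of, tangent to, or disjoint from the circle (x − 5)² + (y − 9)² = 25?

Centre (5, 9), r² = 25. Distance² from centre to line = (−205)²/1681 = 25.
Since d² = r², the line is tangent.

tangent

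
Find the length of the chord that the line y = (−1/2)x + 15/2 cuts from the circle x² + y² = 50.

Centre (0, 0), r² = 50. Perpendicular distance d from centre to line = |−15| / √5 = 15/√5.
Chord = 2√(r² − d²) = 2·√(5) = 2√5.

2√5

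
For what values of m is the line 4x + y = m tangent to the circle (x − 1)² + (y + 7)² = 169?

m = −3 ± 13√17

For a tangent, require d(centre, line) = r = 13.
|4·1 + 1·(−7) − m| / √17 = 13
|m − (−3)| = 13√17.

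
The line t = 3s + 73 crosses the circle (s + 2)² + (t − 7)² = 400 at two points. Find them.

(−22, 7) and (−18, 19)

Substitute t = 3s + 73:
10s² + 400s + 3960 = 0  ⟹  s² + 40s + 396 = 0
s = −18 or s = −22, giving (−18, 19) and (−22, 7).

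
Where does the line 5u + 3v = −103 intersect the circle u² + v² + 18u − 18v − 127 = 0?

(−26, 9) and (−17, −6)

Substitute v = (−103 − 5u)/3:
34u² + 1462u + 15028 = 0  ⟹  u² + 43u + 442 = 0
u = −17 or u = −26, giving (−17, −6) and (−26, 9).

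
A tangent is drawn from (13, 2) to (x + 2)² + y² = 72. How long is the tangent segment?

The centre is (−2, 0) and r = 6√2. The square of the distance from P to the centre is 225 + 4 = 229.
The tangent meets the radius at right angles, so tangent² = |PO|² − r² = 229 − 72 = 157.

√157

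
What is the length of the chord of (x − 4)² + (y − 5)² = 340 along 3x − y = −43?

Substitute y = 3x + 43:
10x² + 220x + 1120 = 0  ⟹  x² + 22x + 112 = 0
x = −8 or x = −14, giving (−8, 19) and (−14, 1).
Chord length = distance between (−8, 19) and (−14, 1) = √360 = 6√10.

6√10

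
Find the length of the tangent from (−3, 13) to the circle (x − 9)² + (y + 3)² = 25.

5√15

With centre O = (9, −3), |OP|² = 400 and r² = 25.
By the tangent–radius right angle, tangent length = √(|PO|² − r²) = √375 = 5√15.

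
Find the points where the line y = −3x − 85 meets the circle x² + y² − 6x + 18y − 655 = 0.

Express y = −3x − 85 and substitute into the circle:
10x² + 450x + 5040 = 0  ⟹  x² + 45x + 504 = 0
x = −21 or x = −24, giving (−21, −22) and (−24, −13).

(−24, −13) and (−21, −22)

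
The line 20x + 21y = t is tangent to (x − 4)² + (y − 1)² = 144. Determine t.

Tangency holds when the distance from the centre (4, 1) to the line equals the radius 12:
|20·4 + 21·1 − t| / √841 = 12
|t − (101)| = 12·29, so t = 449 or t = −247.

t = −247 or t = 449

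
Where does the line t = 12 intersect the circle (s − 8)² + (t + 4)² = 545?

Express t = 12 and substitute into the circle:
s² − 16s − 225 = 0
s = 25 or s = −9, giving (25, 12) and (−9, 12).

(−9, 12) and (25, 12)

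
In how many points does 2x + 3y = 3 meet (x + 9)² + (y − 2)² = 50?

2

d² = (2·(−9) + 3·2 − (3))²/13 = 225/13; r² = 50.
Since d² < r², the line cuts the circle twice.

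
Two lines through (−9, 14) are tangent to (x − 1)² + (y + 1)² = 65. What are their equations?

4x + 7y = 62 and 8x + y = −58

A line y − (14) = m(x − (−9)) is tangent when its distance from (1, −1) is √65:
(10m − (−15))² = 65(m² + 1)
7m² + 60m + 32 = 0, so m = −4/7 or m = −8.
With m = −4/7: 4x + 7y = 62. With m = −8: 8x + y = −58.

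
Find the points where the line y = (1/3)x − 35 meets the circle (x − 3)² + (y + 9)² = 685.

Express y = (−105 + x)/3 and substitute into the circle:
10x² − 210x = 0  ⟹  x² − 21x = 0
x = 21 or x = 0, giving (21, −28) and (0, −35).

(0, −35) and (21, −28)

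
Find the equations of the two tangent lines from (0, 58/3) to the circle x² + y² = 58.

7x + 3y = 58 and 7x − 3y = −58

Let a tangent through (0, 58/3) have slope m. Its distance from (0, 0) must equal √58:
[m·(0) − (−58/3)]² = 58(m² + 1)
9m² − 49 = 0, so m = −7/3 or m = 7/3.
With m = −7/3: 7x + 3y = 58. With m = 7/3: 7x − 3y = −58.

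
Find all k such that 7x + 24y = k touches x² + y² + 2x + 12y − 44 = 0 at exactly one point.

k = −376 or k = 74

Tangency holds when the distance from the centre (−1, −6) to the line equals the radius 9:
|7·(−1) + 24·(−6) − k| / √625 = 9
|k − (−151)| = 9·25, so k = 74 or k = −376.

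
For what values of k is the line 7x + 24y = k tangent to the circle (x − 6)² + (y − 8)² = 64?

k = 34 or k = 434

Tangency holds when the distance from the centre (6, 8) to the line equals the radius 8:
|7·6 + 24·8 − k| / √625 = 8
|k − (234)| = 8·25, so k = 434 or k = 34.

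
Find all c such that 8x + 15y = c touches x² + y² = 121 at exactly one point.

For a tangent, require d(centre, line) = r = 11.
|8·0 + 15·0 − c| / √289 = 11
|c| = 11·17, so c = 187 or c = −187.

c = −187 or c = 187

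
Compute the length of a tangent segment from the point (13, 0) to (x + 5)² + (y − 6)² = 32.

With centre O = (−5, 6), |OP|² = 360 and r² = 32.
Power of the point: PT² = |PO|² − r² = 328, so PT = 2√82.

2√82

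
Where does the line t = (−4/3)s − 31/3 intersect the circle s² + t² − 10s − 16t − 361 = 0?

(−16, 11) and (2, −13)

Substitute t = (−31 − 4s)/3:
25s² + 350s − 800 = 0  ⟹  s² + 14s − 32 = 0
s = 2 or s = −16, giving (2, −13) and (−16, 11).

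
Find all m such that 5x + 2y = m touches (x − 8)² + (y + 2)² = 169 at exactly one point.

m = 36 ± 13√29

The line touches the circle iff its distance from (8, −2) is 13:
|5·8 + 2·(−2) − m| / √29 = 13
|m − (36)| = 13√29.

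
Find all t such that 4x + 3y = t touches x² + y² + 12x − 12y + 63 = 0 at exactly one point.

t = −21 or t = 9

For a tangent, require d(centre, line) = r = 3.
|4·(−6) + 3·6 − t| / √25 = 3
|t − (−6)| = 3·5, so t = 9 or t = −21.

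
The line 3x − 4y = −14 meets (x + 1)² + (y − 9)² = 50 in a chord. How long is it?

Express y = (14 + 3x)/4 and substitute into the circle:
25x² − 100x − 300 = 0  ⟹  x² − 4x − 12 = 0
x = 6 or x = −2, giving (6, 8) and (−2, 2).
|(6, 8) − (−2, 2)| = √((8)² + (6)²) = 10.

10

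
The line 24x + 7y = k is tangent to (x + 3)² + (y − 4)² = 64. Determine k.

The line touches the circle iff its distance from (−3, 4) is 8:
|24·(−3) + 7·4 − k| / √625 = 8
|k − (−44)| = 8·25, so k = 156 or k = −244.

k = −244 or k = 156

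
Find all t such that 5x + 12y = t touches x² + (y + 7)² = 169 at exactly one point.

The line touches the circle iff its distance from (0, −7) is 13:
|5·0 + 12·(−7) − t| / √169 = 13
|t − (−84)| = 13·13, so t = 85 or t = −253.

t = −253 or t = 85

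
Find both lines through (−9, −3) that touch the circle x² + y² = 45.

Let a tangent through (−9, −3) have slope m. Its distance from (0, 0) must equal 3√5:
(9m − (3))² = 45(m² + 1)
2m² − 3m − 2 = 0, so m = 2 or m = −1/2.
With m = 2: 2x − y = −15. With m = −1/2: x + 2y = −15.

2x − y = −15 and x + 2y = −15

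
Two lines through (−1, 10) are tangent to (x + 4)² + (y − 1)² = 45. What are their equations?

2x + y = 8 and x − 2y = −21

Write the tangent as mx − y + (10 − m·(−1)) = 0 and set its distance from the centre to 3√5:
[m·(−3) − (−9)]² = 45(m² + 1)
2m² + 3m − 2 = 0, so m = −2 or m = 1/2.
With m = −2: 2x + y = 8. With m = 1/2: x − 2y = −21.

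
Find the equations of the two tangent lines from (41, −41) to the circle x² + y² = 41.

4x + 5y = −41 and 5x + 4y = 41

Let a tangent through (41, −41) have slope m. Its distance from (0, 0) must equal √41:
(−41m − (41))² = 41(m² + 1)
20m² + 41m + 20 = 0, so m = −4/5 or m = −5/4.
Through (41, −41) these give 4x + 5y = −41 and 5x + 4y = 41.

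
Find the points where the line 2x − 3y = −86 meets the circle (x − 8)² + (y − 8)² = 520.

(−10, 22) and (2, 30)

Substitute y = (86 + 2x)/3:
13x² + 104x − 260 = 0  ⟹  x² + 8x − 20 = 0
x = 2 or x = −10, giving (2, 30) and (−10, 22).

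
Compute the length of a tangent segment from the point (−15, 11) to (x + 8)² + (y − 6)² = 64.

The centre is (−8, 6) and r = 8. The square of the distance from P to the centre is 49 + 25 = 74.
By the tangent–radius right angle, tangent length = √(|PO|² − r²) = √10.

√10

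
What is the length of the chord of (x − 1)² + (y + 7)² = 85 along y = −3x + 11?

Centre (1, −7), r² = 85. Perpendicular distance d from centre to line = |−15| / √10 = 15/√10.
Chord = 2√(r² − d²) = 2·√(125/2) = 5√10.

5√10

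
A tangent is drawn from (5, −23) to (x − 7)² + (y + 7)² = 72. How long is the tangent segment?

2√47

With centre O = (7, −7), |OP|² = 260 and r² = 72.
The tangent meets the radius at right angles, so tangent² = |PO|² − r² = 260 − 72 = 188.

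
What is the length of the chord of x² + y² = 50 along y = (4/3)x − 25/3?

10

Express y = (−25 + 4x)/3 and substitute into the circle:
25x² − 200x + 175 = 0  ⟹  x² − 8x + 7 = 0
x = 7 or x = 1, giving (7, 1) and (1, −7).
Chord length = distance between (7, 1) and (1, −7) = √100 = 10.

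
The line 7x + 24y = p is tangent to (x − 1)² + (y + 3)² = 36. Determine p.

Tangency holds when the distance from the centre (1, −3) to the line equals the radius 6:
|7·1 + 24·(−3) − p| / √625 = 6
|p − (−65)| = 6·25, so p = 85 or p = −215.

p = −215 or p = 85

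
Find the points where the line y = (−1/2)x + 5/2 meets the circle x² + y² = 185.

From the line, y = (5 − x)/2. Substituting:
5x² − 10x − 715 = 0  ⟹  x² − 2x − 143 = 0
x = 13 or x = −11, giving (13, −4) and (−11, 8).

(−11, 8) and (13, −4)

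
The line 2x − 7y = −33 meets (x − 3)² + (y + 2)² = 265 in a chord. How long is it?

Centre (3, −2), r² = 265. Perpendicular distance d from centre to line = |53| / √53 = 53/√53.
Chord = 2√(r² − d²) = 2·√(212) = 4√53.

4√53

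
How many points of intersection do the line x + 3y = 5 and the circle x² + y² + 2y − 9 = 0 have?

Substituting the line into the circle gives 10x² − 16x − 26 = 0.
Discriminant = (−16)² − 4·10·(−26) = 1296 > 0.
Two real roots: the line is a secant.

2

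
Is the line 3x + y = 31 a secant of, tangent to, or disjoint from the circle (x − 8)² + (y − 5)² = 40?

d² = (3·8 + 1·5 − (31))²/10 = 2/5; r² = 40.
Since d² < r², the line cuts the circle twice.

secant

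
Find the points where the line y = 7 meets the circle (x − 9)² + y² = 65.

(5, 7) and (13, 7)

From the line, y = 7. Substituting:
x² − 18x + 65 = 0
x = 13 or x = 5, giving (13, 7) and (5, 7).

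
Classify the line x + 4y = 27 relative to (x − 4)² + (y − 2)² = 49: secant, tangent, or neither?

secant

d² = (1·4 + 4·2 − (27))²/17 = 225/17; r² = 49.
Since d² < r², the line cuts the circle twice.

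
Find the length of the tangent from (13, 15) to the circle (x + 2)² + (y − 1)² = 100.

√321

The centre is (−2, 1) and r = 10. The square of the distance from P to the centre is 225 + 196 = 421.
By the tangent–radius right angle, tangent length = √(|PO|² − r²) = √321.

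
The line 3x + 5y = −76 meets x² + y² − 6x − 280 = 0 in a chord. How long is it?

From the line, y = (−76 − 3x)/5. Substituting:
34x² + 306x − 1224 = 0  ⟹  x² + 9x − 36 = 0
x = 3 or x = −12, giving (3, −17) and (−12, −8).
|(3, −17) − (−12, −8)| = √((15)² + (−9)²) = 3√34.

3√34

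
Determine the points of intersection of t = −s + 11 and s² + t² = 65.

(4, 7) and (7, 4)

Substitute t = −s + 11:
2s² − 22s + 56 = 0  ⟹  s² − 11s + 28 = 0
s = 7 or s = 4, giving (7, 4) and (4, 7).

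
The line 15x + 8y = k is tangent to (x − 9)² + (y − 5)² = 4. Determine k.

k = 141 or k = 209

The line touches the circle iff its distance from (9, 5) is 2:
|15·9 + 8·5 − k| / √289 = 2
|k − (175)| = 2·17, so k = 209 or k = 141.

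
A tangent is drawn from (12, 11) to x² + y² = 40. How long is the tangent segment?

Centre (0, 0), r² = 40. |PO|² = (12)² + (11)² = 265.
The tangent meets the radius at right angles, so tangent² = |PO|² − r² = 265 − 40 = 225.

15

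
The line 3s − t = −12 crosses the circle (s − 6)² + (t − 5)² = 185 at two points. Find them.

From the line, t = 3s + 12. Substituting:
10s² + 30s − 100 = 0  ⟹  s² + 3s − 10 = 0
s = 2 or s = −5, giving (2, 18) and (−5, −3).

(−5, −3) and (2, 18)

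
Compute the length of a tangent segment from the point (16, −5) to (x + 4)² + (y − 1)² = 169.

√267

The centre is (−4, 1) and r = 13. The square of the distance from P to the centre is 400 + 36 = 436.
Power of the point: PT² = |PO|² − r² = 267, so PT = √267.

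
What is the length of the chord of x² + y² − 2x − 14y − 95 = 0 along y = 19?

Centre (1, 7), r² = 145. Perpendicular distance d from centre to line = |−12| / √1 = 12.
Half the chord is √(r² − d²) = √(1), so the full chord is 2.

2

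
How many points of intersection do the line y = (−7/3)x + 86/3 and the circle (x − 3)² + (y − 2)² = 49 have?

0

Substituting the line into the circle gives 58x² − 1174x + 6040 = 0.
Δ = 1378276 − 1401280 = −23004.
No real roots: the line does not meet the circle.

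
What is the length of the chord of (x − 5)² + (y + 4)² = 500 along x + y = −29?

10√2

The distance from (5, −4) to the line is 30/√2, and r² = 500.
Chord = 2√(r² − d²) = 2·√(50) = 10√2.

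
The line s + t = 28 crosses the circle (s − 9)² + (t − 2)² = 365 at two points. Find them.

(7, 21) and (28, 0)

Express t = −s + 28 and substitute into the circle:
2s² − 70s + 392 = 0  ⟹  s² − 35s + 196 = 0
s = 28 or s = 7, giving (28, 0) and (7, 21).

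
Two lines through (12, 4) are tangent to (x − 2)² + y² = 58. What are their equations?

Let a tangent through (12, 4) have slope m. Its distance from (2, 0) must equal √58:
[m·(−10) − (−4)]² = 58(m² + 1)
21m² − 40m − 21 = 0, so m = −3/7 or m = 7/3.
Through (12, 4) these give 3x + 7y = 64 and 7x − 3y = 72.

3x + 7y = 64 and 7x − 3y = 72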